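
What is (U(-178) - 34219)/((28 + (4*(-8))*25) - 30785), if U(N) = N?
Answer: 34397/31557 ≈ 1.0900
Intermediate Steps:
(U(-178) - 34219)/((28 + (4*(-8))*25) - 30785) = (-178 - 34219)/((28 + (4*(-8))*25) - 30785) = -34397/((28 - 32*25) - 30785) = -34397/((28 - 800) - 30785) = -34397/(-772 - 30785) = -34397/(-31557) = -34397*(-1/31557) = 34397/31557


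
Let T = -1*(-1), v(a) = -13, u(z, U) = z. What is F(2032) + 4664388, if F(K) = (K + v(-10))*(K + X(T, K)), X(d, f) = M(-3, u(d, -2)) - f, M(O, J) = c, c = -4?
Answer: 4656312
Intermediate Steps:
T = 1
M(O, J) = -4
X(d, f) = -4 - f
F(K) = 52 - 4*K (F(K) = (K - 13)*(K + (-4 - K)) = (-13 + K)*(-4) = 52 - 4*K)
F(2032) + 4664388 = (52 - 4*2032) + 4664388 = (52 - 8128) + 4664388 = -8076 + 4664388 = 4656312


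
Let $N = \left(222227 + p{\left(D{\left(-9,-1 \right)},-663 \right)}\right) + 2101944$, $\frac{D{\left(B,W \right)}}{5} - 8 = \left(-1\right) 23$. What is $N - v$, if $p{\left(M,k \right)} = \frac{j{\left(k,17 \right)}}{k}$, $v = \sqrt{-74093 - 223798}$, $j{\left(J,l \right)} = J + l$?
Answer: $\frac{90642707}{39} - 3 i \sqrt{33099} \approx 2.3242 \cdot 10^{6} - 545.79 i$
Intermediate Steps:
$D{\left(B,W \right)} = -75$ ($D{\left(B,W \right)} = 40 + 5 \left(\left(-1\right) 23\right) = 40 + 5 \left(-23\right) = 40 - 115 = -75$)
$v = 3 i \sqrt{33099}$ ($v = \sqrt{-297891} = 3 i \sqrt{33099} \approx 545.79 i$)
$p{\left(M,k \right)} = \frac{17 + k}{k}$ ($p{\left(M,k \right)} = \frac{k + 17}{k} = \frac{17 + k}{k}$)
$N = \frac{90642707}{39}$ ($N = \left(222227 + \frac{17 - 663}{-663}\right) + 2101944 = \left(222227 - - \frac{38}{39}\right) + 2101944 = \left(222227 + \frac{38}{39}\right) + 2101944 = \frac{8666891}{39} + 2101944 = \frac{90642707}{39} \approx 2.3242 \cdot 10^{6}$)
$N - v = \frac{90642707}{39} - 3 i \sqrt{33099}$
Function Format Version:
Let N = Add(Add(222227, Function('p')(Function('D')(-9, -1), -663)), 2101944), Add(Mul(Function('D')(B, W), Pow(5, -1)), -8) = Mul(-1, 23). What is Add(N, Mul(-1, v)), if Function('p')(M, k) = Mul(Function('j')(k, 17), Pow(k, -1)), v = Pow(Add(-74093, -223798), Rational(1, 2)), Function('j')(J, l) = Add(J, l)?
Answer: Add(Rational(90642707, 39), Mul(-3, I, Pow(33099, Rational(1, 2)))) ≈ Add(2.3242e+6, Mul(-545.79, I))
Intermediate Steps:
Function('D')(B, W) = -75 (Function('D')(B, W) = Add(40, Mul(5, Mul(-1, 23))) = Add(40, Mul(5, -23)) = Add(40, -115) = -75)
v = Mul(3, I, Pow(33099, Rational(1, 2))) (v = Pow(-297891, Rational(1, 2)) = Mul(3, I, Pow(33099, Rational(1, 2))) ≈ Mul(545.79, I))
Function('p')(M, k) = Mul(Pow(k, -1), Add(17, k)) (Function('p')(M, k) = Mul(Add(k, 17), Pow(k, -1)) = Mul(Add(17, k), Pow(k, -1)) = Mul(Pow(k, -1), Add(17, k)))
N = Rational(90642707, 39) (N = Add(Add(222227, Mul(Pow(-663, -1), Add(17, -663))), 2101944) = Add(Add(222227, Mul(Rational(-1, 663), -646)), 2101944) = Add(Add(222227, Rational(38, 39)), 2101944) = Add(Rational(8666891, 39), 2101944) = Rational(90642707, 39) ≈ 2.3242e+6)
Add(N, Mul(-1, v)) = Add(Rational(90642707, 39), Mul(-1, Mul(3, I, Pow(33099, Rational(1, 2))))) = Add(Rational(90642707, 39), Mul(-3, I, Pow(33099, Rational(1, 2))))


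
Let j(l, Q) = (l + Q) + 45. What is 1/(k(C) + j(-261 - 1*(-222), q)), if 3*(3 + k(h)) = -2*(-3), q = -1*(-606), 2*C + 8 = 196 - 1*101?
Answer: 1/611 ≈ 0.0016367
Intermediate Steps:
C = 87/2 (C = -4 + (196 - 1*101)/2 = -4 + (196 - 101)/2 = -4 + (½)*95 = -4 + 95/2 = 87/2 ≈ 43.500)
q = 606
j(l, Q) = 45 + Q + l (j(l, Q) = (Q + l) + 45 = 45 + Q + l)
k(h) = -1 (k(h) = -3 + (-2*(-3))/3 = -3 + (⅓)*6 = -3 + 2 = -1)
1/(k(C) + j(-261 - 1*(-222), q)) = 1/(-1 + (45 + 606 + (-261 - 1*(-222)))) = 1/(-1 + (45 + 606 + (-261 + 222))) = 1/(-1 + (45 + 606 - 39)) = 1/(-1 + 612) = 1/611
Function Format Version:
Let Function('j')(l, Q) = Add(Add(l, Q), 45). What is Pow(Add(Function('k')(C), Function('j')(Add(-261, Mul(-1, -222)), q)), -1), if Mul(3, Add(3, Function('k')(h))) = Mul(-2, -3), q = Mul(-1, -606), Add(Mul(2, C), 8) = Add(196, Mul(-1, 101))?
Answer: Rational(1, 611) ≈ 0.0016367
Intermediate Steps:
C = Rational(87, 2) (C = Add(-4, Mul(Rational(1, 2), Add(196, Mul(-1, 101)))) = Add(-4, Mul(Rational(1, 2), Add(196, -101))) = Add(-4, Mul(Rational(1, 2), 95)) = Add(-4, Rational(95, 2)) = Rational(87, 2) ≈ 43.500)
q = 606
Function('j')(l, Q) = Add(45, Q, l) (Function('j')(l, Q) = Add(Add(Q, l), 45) = Add(45, Q, l))
Function('k')(h) = -1 (Function('k')(h) = Add(-3, Mul(Rational(1, 3), Mul(-2, -3))) = Add(-3, Mul(Rational(1, 3), 6)) = Add(-3, 2) = -1)
Pow(Add(Function('k')(C), Function('j')(Add(-261, Mul(-1, -222)), q)), -1) = Pow(Add(-1, Add(45, 606, Add(-261, Mul(-1, -222)))), -1) = Pow(Add(-1, Add(45, 606, Add(-261, 222))), -1) = Pow(Add(-1, Add(45, 606, -39)), -1) = Pow(Add(-1, 612), -1) = Pow(611, -1) = Rational(1, 611)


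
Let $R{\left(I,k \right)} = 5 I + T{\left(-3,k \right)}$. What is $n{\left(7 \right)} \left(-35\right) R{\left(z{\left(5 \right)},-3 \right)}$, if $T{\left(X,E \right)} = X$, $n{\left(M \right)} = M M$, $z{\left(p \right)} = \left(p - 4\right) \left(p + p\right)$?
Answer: $-80605$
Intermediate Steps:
$z{\left(p \right)} = 2 p \left(-4 + p\right)$ ($z{\left(p \right)} = \left(-4 + p\right) 2 p = 2 p \left(-4 + p\right)$)
$n{\left(M \right)} = M^{2}$
$R{\left(I,k \right)} = -3 + 5 I$ ($R{\left(I,k \right)} = 5 I - 3 = -3 + 5 I$)
$n{\left(7 \right)} \left(-35\right) R{\left(z{\left(5 \right)},-3 \right)} = 7^{2} \left(-35\right) \left(-3 + 5 \cdot 2 \cdot 5 \left(-4 + 5\right)\right) = 49 \left(-35\right) \left(-3 + 5 \cdot 2 \cdot 5 \cdot 1\right) = - 1715 \left(-3 + 5 \cdot 10\right) = - 1715 \left(-3 + 50\right) = \left(-1715\right) 47 = -80605$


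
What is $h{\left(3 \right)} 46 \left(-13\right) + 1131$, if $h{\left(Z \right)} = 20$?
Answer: $-10829$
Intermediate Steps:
$h{\left(3 \right)} 46 \left(-13\right) + 1131 = 20 \cdot 46 \left(-13\right) + 1131 = 20 \left(-598\right) + 1131 = -11960 + 1131 = -10829$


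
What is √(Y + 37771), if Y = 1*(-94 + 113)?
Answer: √37790 ≈ 194.40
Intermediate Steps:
Y = 19 (Y = 1*19 = 19)
√(Y + 37771) = √(19 + 37771) = √37790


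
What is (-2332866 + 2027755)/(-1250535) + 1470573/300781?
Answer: 148521122942/28933628295 ≈ 5.1332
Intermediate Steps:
(-2332866 + 2027755)/(-1250535) + 1470573/300781 = -305111*(-1/1250535) + 1470573*(1/300781) = 305111/1250535 + 113121/23137 = 148521122942/28933628295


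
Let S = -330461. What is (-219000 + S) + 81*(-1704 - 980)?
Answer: -766865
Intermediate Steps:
(-219000 + S) + 81*(-1704 - 980) = (-219000 - 330461) + 81*(-1704 - 980) = -549461 + 81*(-2684) = -549461 - 217404 = -766865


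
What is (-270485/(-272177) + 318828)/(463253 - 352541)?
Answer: 1846338703/641133192 ≈ 2.8798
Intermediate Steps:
(-270485/(-272177) + 318828)/(463253 - 352541) = (-270485*(-1/272177) + 318828)/110712 = (5755/5791 + 318828)*(1/110712) = (1846338703/5791)*(1/110712) = 1846338703/641133192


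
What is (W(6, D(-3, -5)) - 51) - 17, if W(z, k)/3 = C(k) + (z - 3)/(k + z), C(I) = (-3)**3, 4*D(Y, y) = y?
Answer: -2795/19 ≈ -147.11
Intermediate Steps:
D(Y, y) = y/4
C(I) = -27
W(z, k) = -81 + 3*(-3 + z)/(k + z) (W(z, k) = 3*(-27 + (z - 3)/(k + z)) = 3*(-27 + (-3 + z)/(k + z)) = -81 + 3*(-3 + z)/(k + z))
(W(6, D(-3, -5)) - 51) - 17 = (3*(-3 - 27*(-5)/4 - 26*6)/((1/4)*(-5) + 6) - 51) - 17 = (3*(-3 - 27*(-5/4) - 156)/(-5/4 + 6) - 51) - 17 = (3*(-3 + 135/4 - 156)/(19/4) - 51) - 17 = (3*(4/19)*(-501/4) - 51) - 17 = (-1503/19 - 51) - 17 = -2472/19 - 17 = -2795/19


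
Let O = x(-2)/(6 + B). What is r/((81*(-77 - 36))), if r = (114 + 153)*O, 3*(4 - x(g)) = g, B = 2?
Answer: -623/36612 ≈ -0.017016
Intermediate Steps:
x(g) = 4 - g/3
O = 7/12 (O = (4 - ⅓*(-2))/(6 + 2) = (4 + ⅔)/8 = (⅛)*(14/3) = 7/12 ≈ 0.58333)
r = 623/4 (r = (114 + 153)*(7/12) = 267*(7/12) = 623/4 ≈ 155.75)
r/((81*(-77 - 36))) = 623/(4*((81*(-77 - 36)))) = 623/(4*((81*(-113)))) = (623/4)/(-9153) = (623/4)*(-1/9153) = -623/36612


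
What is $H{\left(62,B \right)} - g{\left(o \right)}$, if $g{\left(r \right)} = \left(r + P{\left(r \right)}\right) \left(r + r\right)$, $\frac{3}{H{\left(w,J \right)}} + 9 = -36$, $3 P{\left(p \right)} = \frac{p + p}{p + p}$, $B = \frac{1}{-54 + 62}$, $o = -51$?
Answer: $- \frac{77521}{15} \approx -5168.1$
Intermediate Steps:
$B = \frac{1}{8} \approx 0.125$
$P{\left(p \right)} = \frac{1}{3}$ ($P{\left(p \right)} = \frac{\left(p + p\right) \frac{1}{p + p}}{3} = \frac{2 p \frac{1}{2 p}}{3} = \frac{1}{3} \cdot 1 = \frac{1}{3}$)
$H{\left(w,J \right)} = - \frac{1}{15}$ ($H{\left(w,J \right)} = \frac{3}{-9 - 36} = \frac{3}{-45} = 3 \left(- \frac{1}{45}\right) = - \frac{1}{15}$)
$g{\left(r \right)} = 2 r \left(\frac{1}{3} + r\right)$ ($g{\left(r \right)} = \left(r + \frac{1}{3}\right) \left(r + r\right) = \left(\frac{1}{3} + r\right) 2 r = 2 r \left(\frac{1}{3} + r\right)$)
$H{\left(62,B \right)} - g{\left(o \right)} = - \frac{1}{15} - \frac{2}{3} \left(-51\right) \left(1 + 3 \left(-51\right)\right) = - \frac{1}{15} - \frac{2}{3} \left(-51\right) \left(1 - 153\right) = - \frac{1}{15} - \frac{2}{3} \left(-51\right) \left(-152\right) = - \frac{1}{15} - 5168 = - \frac{77521}{15}$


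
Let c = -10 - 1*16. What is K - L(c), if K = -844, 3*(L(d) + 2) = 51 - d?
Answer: -2603/3 ≈ -867.67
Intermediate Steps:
c = -26 (c = -10 - 16 = -26)
L(d) = 15 - d/3 (L(d) = -2 + (51 - d)/3 = -2 + (17 - d/3) = 15 - d/3)
K - L(c) = -844 - (15 - ⅓*(-26)) = -844 - (15 + 26/3) = -844 - 1*71/3 = -844 - 71/3 = -2603/3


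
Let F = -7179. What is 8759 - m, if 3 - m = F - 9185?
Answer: -7608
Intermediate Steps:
m = 16367 (m = 3 - (-7179 - 9185) = 3 - 1*(-16364) = 3 + 16364 = 16367)
8759 - m = 8759 - 1*16367 = 8759 - 16367 = -7608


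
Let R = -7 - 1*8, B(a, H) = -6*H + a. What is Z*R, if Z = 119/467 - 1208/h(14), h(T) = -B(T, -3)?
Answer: -1064895/1868 ≈ -570.07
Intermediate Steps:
B(a, H) = a - 6*H
h(T) = -18 - T (h(T) = -(T - 6*(-3)) = -(T + 18) = -(18 + T) = -18 - T)
Z = 70993/1868 (Z = 119/467 - 1208/(-18 - 1*14) = 119*(1/467) - 1208/(-18 - 14) = 119/467 - 1208/(-32) = 119/467 - 1208*(-1/32) = 119/467 + 151/4 = 70993/1868 ≈ 38.005)
R = -15 (R = -7 - 8 = -15)
Z*R = (70993/1868)*(-15) = -1064895/1868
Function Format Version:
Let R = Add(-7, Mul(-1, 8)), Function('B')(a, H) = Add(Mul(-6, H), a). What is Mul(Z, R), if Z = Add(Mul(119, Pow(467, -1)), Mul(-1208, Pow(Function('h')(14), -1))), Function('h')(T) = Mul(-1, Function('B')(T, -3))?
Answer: Rational(-1064895, 1868) ≈ -570.07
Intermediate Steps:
Function('B')(a, H) = Add(a, Mul(-6, H))
Function('h')(T) = Add(-18, Mul(-1, T)) (Function('h')(T) = Mul(-1, Add(T, Mul(-6, -3))) = Mul(-1, Add(T, 18)) = Mul(-1, Add(18, T)) = Add(-18, Mul(-1, T)))
Z = Rational(70993, 1868) (Z = Add(Mul(119, Pow(467, -1)), Mul(-1208, Pow(Add(-18, Mul(-1, 14)), -1))) = Add(Mul(119, Rational(1, 467)), Mul(-1208, Pow(Add(-18, -14), -1))) = Add(Rational(119, 467), Mul(-1208, Pow(-32, -1))) = Add(Rational(119, 467), Mul(-1208, Rational(-1, 32))) = Add(Rational(119, 467), Rational(151, 4)) = Rational(70993, 1868) ≈ 38.005)
R = -15 (R = Add(-7, -8) = -15)
Mul(Z, R) = Mul(Rational(70993, 1868), -15) = Rational(-1064895, 1868)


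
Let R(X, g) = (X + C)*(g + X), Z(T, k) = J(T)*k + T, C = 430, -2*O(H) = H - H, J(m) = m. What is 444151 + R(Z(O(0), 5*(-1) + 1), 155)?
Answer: 510801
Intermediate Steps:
O(H) = 0 (O(H) = -(H - H)/2 = -½*0 = 0)
Z(T, k) = T + T*k (Z(T, k) = T*k + T = T + T*k)
R(X, g) = (430 + X)*(X + g) (R(X, g) = (X + 430)*(g + X) = (430 + X)*(X + g))
444151 + R(Z(O(0), 5*(-1) + 1), 155) = 444151 + ((0*(1 + (5*(-1) + 1)))² + 430*(0*(1 + (5*(-1) + 1))) + 430*155 + (0*(1 + (5*(-1) + 1)))*155) = 444151 + ((0*(1 + (-5 + 1)))² + 430*(0*(1 + (-5 + 1))) + 66650 + (0*(1 + (-5 + 1)))*155) = 444151 + ((0*(1 - 4))² + 430*(0*(1 - 4)) + 66650 + (0*(1 - 4))*155) = 444151 + ((0*(-3))² + 430*(0*(-3)) + 66650 + (0*(-3))*155) = 444151 + (0² + 430*0 + 66650 + 0*155) = 444151 + (0 + 0 + 66650 + 0) = 444151 + 66650 = 510801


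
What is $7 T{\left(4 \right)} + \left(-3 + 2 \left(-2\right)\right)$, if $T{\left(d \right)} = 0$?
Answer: $-7$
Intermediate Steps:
$7 T{\left(4 \right)} + \left(-3 + 2 \left(-2\right)\right) = 7 \cdot 0 + \left(-3 + 2 \left(-2\right)\right) = 0 - 7 = -7$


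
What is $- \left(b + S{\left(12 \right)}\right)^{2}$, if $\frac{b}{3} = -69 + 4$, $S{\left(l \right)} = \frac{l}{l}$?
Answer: $-37636$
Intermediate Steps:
$S{\left(l \right)} = 1$
$b = -195$ ($b = 3 \left(-69 + 4\right) = 3 \left(-65\right) = -195$)
$- \left(b + S{\left(12 \right)}\right)^{2} = - \left(-195 + 1\right)^{2} = - \left(-194\right)^{2} = \left(-1\right) 37636 = -37636$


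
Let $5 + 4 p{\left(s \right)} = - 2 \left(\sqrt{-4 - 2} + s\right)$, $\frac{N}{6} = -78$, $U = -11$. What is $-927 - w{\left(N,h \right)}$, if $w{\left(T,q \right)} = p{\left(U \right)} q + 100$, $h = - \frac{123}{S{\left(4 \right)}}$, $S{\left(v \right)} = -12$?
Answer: $- \frac{17129}{16} + \frac{41 i \sqrt{6}}{8} \approx -1070.6 + 12.554 i$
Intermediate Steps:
$N = -468$ ($N = 6 \left(-78\right) = -468$)
$h = \frac{41}{4}$ ($h = - \frac{123}{-12} = \left(-123\right) \left(- \frac{1}{12}\right) = \frac{41}{4} \approx 10.25$)
$p{\left(s \right)} = - \frac{5}{4} - \frac{s}{2} - \frac{i \sqrt{6}}{2}$ ($p{\left(s \right)} = - \frac{5}{4} + \frac{\left(-2\right) \left(\sqrt{-4 - 2} + s\right)}{4} = - \frac{5}{4} + \frac{\left(-2\right) \left(\sqrt{-6} + s\right)}{4} = - \frac{5}{4} + \frac{\left(-2\right) \left(i \sqrt{6} + s\right)}{4} = - \frac{5}{4} + \frac{\left(-2\right) \left(s + i \sqrt{6}\right)}{4} = - \frac{5}{4} + \frac{- 2 s - 2 i \sqrt{6}}{4} = - \frac{5}{4} - \left(\frac{s}{2} + \frac{i \sqrt{6}}{2}\right) = - \frac{5}{4} - \frac{s}{2} - \frac{i \sqrt{6}}{2}$)
$w{\left(T,q \right)} = 100 + q \left(\frac{17}{4} - \frac{i \sqrt{6}}{2}\right)$ ($w{\left(T,q \right)} = \left(- \frac{5}{4} - - \frac{11}{2} - \frac{i \sqrt{6}}{2}\right) q + 100 = \left(- \frac{5}{4} + \frac{11}{2} - \frac{i \sqrt{6}}{2}\right) q + 100 = \left(\frac{17}{4} - \frac{i \sqrt{6}}{2}\right) q + 100 = q \left(\frac{17}{4} - \frac{i \sqrt{6}}{2}\right) + 100 = 100 + q \left(\frac{17}{4} - \frac{i \sqrt{6}}{2}\right)$)
$-927 - w{\left(N,h \right)} = -927 - \left(100 + \frac{1}{4} \cdot \frac{41}{4} \left(17 - 2 i \sqrt{6}\right)\right) = -927 - \left(100 + \left(\frac{697}{16} - \frac{41 i \sqrt{6}}{8}\right)\right) = -927 - \left(\frac{2297}{16} - \frac{41 i \sqrt{6}}{8}\right) = - \frac{17129}{16} + \frac{41 i \sqrt{6}}{8}$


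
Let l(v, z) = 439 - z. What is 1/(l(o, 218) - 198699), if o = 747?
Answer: -1/198478 ≈ -5.0383e-6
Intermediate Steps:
1/(l(o, 218) - 198699) = 1/((439 - 1*218) - 198699) = 1/((439 - 218) - 198699) = 1/(221 - 198699) = 1/(-198478) = -1/198478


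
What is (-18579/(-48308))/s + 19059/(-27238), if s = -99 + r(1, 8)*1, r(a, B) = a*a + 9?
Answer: -41224274055/58553692028 ≈ -0.70404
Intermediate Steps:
r(a, B) = 9 + a² (r(a, B) = a² + 9 = 9 + a²)
s = -89 (s = -99 + (9 + 1²)*1 = -99 + (9 + 1)*1 = -99 + 10*1 = -99 + 10 = -89)
(-18579/(-48308))/s + 19059/(-27238) = -18579/(-48308)/(-89) + 19059/(-27238) = -18579*(-1/48308)*(-1/89) + 19059*(-1/27238) = (18579/48308)*(-1/89) - 19059/27238 = -18579/4299412 - 19059/27238 = -41224274055/58553692028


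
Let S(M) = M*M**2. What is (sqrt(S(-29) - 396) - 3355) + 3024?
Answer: -331 + I*sqrt(24785) ≈ -331.0 + 157.43*I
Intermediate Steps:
S(M) = M**3
(sqrt(S(-29) - 396) - 3355) + 3024 = (sqrt((-29)**3 - 396) - 3355) + 3024 = (sqrt(-24389 - 396) - 3355) + 3024 = (sqrt(-24785) - 3355) + 3024 = (I*sqrt(24785) - 3355) + 3024 = (-3355 + I*sqrt(24785)) + 3024 = -331 + I*sqrt(24785)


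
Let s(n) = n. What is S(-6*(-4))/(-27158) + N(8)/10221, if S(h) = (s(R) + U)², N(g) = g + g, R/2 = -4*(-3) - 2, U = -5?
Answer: -1865197/277581918 ≈ -0.0067194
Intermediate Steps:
R = 20 (R = 2*(-4*(-3) - 2) = 2*(12 - 2) = 2*10 = 20)
N(g) = 2*g
S(h) = 225 (S(h) = (20 - 5)² = 15² = 225)
S(-6*(-4))/(-27158) + N(8)/10221 = 225/(-27158) + (2*8)/10221 = 225*(-1/27158) + 16*(1/10221) = -225/27158 + 16/10221 = -1865197/277581918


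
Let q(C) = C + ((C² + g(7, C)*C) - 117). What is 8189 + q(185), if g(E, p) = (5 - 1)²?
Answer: 45442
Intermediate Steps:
g(E, p) = 16 (g(E, p) = 4² = 16)
q(C) = -117 + C² + 17*C (q(C) = C + ((C² + 16*C) - 117) = C + (-117 + C² + 16*C) = -117 + C² + 17*C)
8189 + q(185) = 8189 + (-117 + 185² + 17*185) = 8189 + (-117 + 34225 + 3145) = 8189 + 37253 = 45442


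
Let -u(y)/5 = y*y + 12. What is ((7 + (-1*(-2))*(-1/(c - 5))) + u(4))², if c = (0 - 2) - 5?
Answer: 635209/36 ≈ 17645.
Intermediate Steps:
u(y) = -60 - 5*y² (u(y) = -5*(y*y + 12) = -5*(y² + 12) = -5*(12 + y²) = -60 - 5*y²)
c = -7 (c = -2 - 5 = -7)
((7 + (-1*(-2))*(-1/(c - 5))) + u(4))² = ((7 + (-1*(-2))*(-1/(-7 - 5))) + (-60 - 5*4²))² = ((7 + 2*(-1/(-12))) + (-60 - 5*16))² = ((7 + 2*(-1*(-1/12))) + (-60 - 80))² = ((7 + 2*(1/12)) - 140)² = ((7 + ⅙) - 140)² = (43/6 - 140)² = (-797/6)² = 635209/36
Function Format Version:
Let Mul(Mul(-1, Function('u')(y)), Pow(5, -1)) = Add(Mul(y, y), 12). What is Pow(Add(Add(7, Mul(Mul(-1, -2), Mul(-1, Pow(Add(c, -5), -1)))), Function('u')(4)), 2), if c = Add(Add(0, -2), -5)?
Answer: Rational(635209, 36) ≈ 17645.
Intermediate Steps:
Function('u')(y) = Add(-60, Mul(-5, Pow(y, 2))) (Function('u')(y) = Mul(-5, Add(Mul(y, y), 12)) = Mul(-5, Add(Pow(y, 2), 12)) = Mul(-5, Add(12, Pow(y, 2))) = Add(-60, Mul(-5, Pow(y, 2))))
c = -7 (c = Add(-2, -5) = -7)
Pow(Add(Add(7, Mul(Mul(-1, -2), Mul(-1, Pow(Add(c, -5), -1)))), Function('u')(4)), 2) = Pow(Add(Add(7, Mul(Mul(-1, -2), Mul(-1, Pow(Add(-7, -5), -1)))), Add(-60, Mul(-5, Pow(4, 2)))), 2) = Pow(Add(Add(7, Mul(2, Mul(-1, Pow(-12, -1)))), Add(-60, Mul(-5, 16))), 2) = Pow(Add(Add(7, Mul(2, Mul(-1, Rational(-1, 12)))), Add(-60, -80)), 2) = Pow(Add(Add(7, Mul(2, Rational(1, 12))), -140), 2) = Pow(Add(Add(7, Rational(1, 6)), -140), 2) = Pow(Add(Rational(43, 6), -140), 2) = Pow(Rational(-797, 6), 2) = Rational(635209, 36)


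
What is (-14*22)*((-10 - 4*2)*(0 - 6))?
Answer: -33264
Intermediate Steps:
(-14*22)*((-10 - 4*2)*(0 - 6)) = -308*(-10 - 8)*(-6) = -(-5544)*(-6) = -308*108 = -33264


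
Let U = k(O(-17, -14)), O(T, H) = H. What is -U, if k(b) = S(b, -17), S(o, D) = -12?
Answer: 12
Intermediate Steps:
k(b) = -12
U = -12
-U = -1*(-12) = 12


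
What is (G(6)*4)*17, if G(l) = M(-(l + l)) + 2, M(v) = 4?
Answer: 408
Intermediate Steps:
G(l) = 6 (G(l) = 4 + 2 = 6)
(G(6)*4)*17 = (6*4)*17 = 24*17 = 408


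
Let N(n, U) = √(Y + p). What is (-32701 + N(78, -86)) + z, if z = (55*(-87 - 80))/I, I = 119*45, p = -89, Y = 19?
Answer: -35024608/1071 + I*√70 ≈ -32703.0 + 8.3666*I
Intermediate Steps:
I = 5355
N(n, U) = I*√70 (N(n, U) = √(19 - 89) = √(-70) = I*√70)
z = -1837/1071 (z = (55*(-87 - 80))/5355 = (55*(-167))*(1/5355) = -9185*1/5355 = -1837/1071 ≈ -1.7152)
(-32701 + N(78, -86)) + z = (-32701 + I*√70) - 1837/1071 = -35024608/1071 + I*√70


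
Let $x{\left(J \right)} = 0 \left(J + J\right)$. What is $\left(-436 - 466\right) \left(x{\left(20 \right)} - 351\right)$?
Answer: $316602$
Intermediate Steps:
$x{\left(J \right)} = 0$ ($x{\left(J \right)} = 0 \cdot 2 J = 0$)
$\left(-436 - 466\right) \left(x{\left(20 \right)} - 351\right) = \left(-436 - 466\right) \left(0 - 351\right) = \left(-902\right) \left(-351\right) = 316602$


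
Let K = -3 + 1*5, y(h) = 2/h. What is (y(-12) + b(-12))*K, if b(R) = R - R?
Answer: -⅓ ≈ -0.33333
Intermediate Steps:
K = 2 (K = -3 + 5 = 2)
b(R) = 0
(y(-12) + b(-12))*K = (2/(-12) + 0)*2 = (2*(-1/12) + 0)*2 = (-⅙ + 0)*2 = -⅙*2 = -⅓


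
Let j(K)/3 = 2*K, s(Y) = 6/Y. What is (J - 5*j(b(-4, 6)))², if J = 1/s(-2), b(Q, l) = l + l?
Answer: 1168561/9 ≈ 1.2984e+5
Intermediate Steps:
b(Q, l) = 2*l
j(K) = 6*K (j(K) = 3*(2*K) = 6*K)
J = -⅓ (J = 1/(6/(-2)) = 1/(6*(-½)) = 1/(-3) = -⅓ ≈ -0.33333)
(J - 5*j(b(-4, 6)))² = (-⅓ - 30*2*6)² = (-⅓ - 30*12)² = (-⅓ - 5*72)² = (-⅓ - 360)² = (-1081/3)² = 1168561/9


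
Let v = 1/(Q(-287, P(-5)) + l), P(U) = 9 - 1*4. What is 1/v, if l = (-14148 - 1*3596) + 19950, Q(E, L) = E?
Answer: 1919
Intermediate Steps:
P(U) = 5 (P(U) = 9 - 4 = 5)
l = 2206 (l = (-14148 - 3596) + 19950 = -17744 + 19950 = 2206)
v = 1/1919 (v = 1/(-287 + 2206) = 1/1919 ≈ 0.00052110)
1/v = 1/(1/1919) = 1919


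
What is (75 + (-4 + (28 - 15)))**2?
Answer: 7056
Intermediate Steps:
(75 + (-4 + (28 - 15)))**2 = (75 + (-4 + 13))**2 = (75 + 9)**2 = 84**2 = 7056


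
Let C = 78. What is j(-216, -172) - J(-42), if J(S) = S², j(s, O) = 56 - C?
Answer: -1786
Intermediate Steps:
j(s, O) = -22 (j(s, O) = 56 - 1*78 = 56 - 78 = -22)
j(-216, -172) - J(-42) = -22 - 1*(-42)² = -22 - 1*1764 = -22 - 1764 = -1786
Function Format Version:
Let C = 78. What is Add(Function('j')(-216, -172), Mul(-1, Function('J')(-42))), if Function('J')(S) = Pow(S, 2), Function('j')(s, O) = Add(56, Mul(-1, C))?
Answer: -1786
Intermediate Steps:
Function('j')(s, O) = -22 (Function('j')(s, O) = Add(56, Mul(-1, 78)) = Add(56, -78) = -22)
Add(Function('j')(-216, -172), Mul(-1, Function('J')(-42))) = Add(-22, Mul(-1, Pow(-42, 2))) = Add(-22, Mul(-1, 1764)) = Add(-22, -1764) = -1786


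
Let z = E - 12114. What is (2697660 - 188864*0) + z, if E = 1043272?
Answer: 3728818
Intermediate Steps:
z = 1031158 (z = 1043272 - 12114 = 1031158)
(2697660 - 188864*0) + z = (2697660 - 188864*0) + 1031158 = (2697660 + 0) + 1031158 = 2697660 + 1031158 = 3728818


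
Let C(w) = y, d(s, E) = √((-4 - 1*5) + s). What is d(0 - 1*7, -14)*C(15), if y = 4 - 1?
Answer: 12*I ≈ 12.0*I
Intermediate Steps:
y = 3
d(s, E) = √(-9 + s) (d(s, E) = √((-4 - 5) + s) = √(-9 + s))
C(w) = 3
d(0 - 1*7, -14)*C(15) = √(-9 + (0 - 1*7))*3 = √(-9 + (0 - 7))*3 = √(-9 - 7)*3 = √(-16)*3 = (4*I)*3 = 12*I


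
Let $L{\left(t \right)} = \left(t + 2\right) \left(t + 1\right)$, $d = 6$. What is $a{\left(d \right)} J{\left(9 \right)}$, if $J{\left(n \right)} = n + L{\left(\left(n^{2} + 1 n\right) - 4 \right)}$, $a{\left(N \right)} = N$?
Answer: $45990$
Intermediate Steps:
$L{\left(t \right)} = \left(1 + t\right) \left(2 + t\right)$ ($L{\left(t \right)} = \left(2 + t\right) \left(1 + t\right) = \left(1 + t\right) \left(2 + t\right)$)
$J{\left(n \right)} = -10 + \left(-4 + n + n^{2}\right)^{2} + 3 n^{2} + 4 n$ ($J{\left(n \right)} = n + \left(2 + \left(\left(n^{2} + 1 n\right) - 4\right)^{2} + 3 \left(\left(n^{2} + 1 n\right) - 4\right)\right) = n + \left(2 + \left(\left(n^{2} + n\right) - 4\right)^{2} + 3 \left(\left(n^{2} + n\right) - 4\right)\right) = n + \left(2 + \left(\left(n + n^{2}\right) - 4\right)^{2} + 3 \left(\left(n + n^{2}\right) - 4\right)\right) = n + \left(2 + \left(-4 + n + n^{2}\right)^{2} + 3 \left(-4 + n + n^{2}\right)\right) = n + \left(2 + \left(-4 + n + n^{2}\right)^{2} + \left(-12 + 3 n + 3 n^{2}\right)\right) = n + \left(-10 + \left(-4 + n + n^{2}\right)^{2} + 3 n + 3 n^{2}\right) = -10 + \left(-4 + n + n^{2}\right)^{2} + 3 n^{2} + 4 n$)
$a{\left(d \right)} J{\left(9 \right)} = 6 \left(-10 + \left(-4 + 9 + 9^{2}\right)^{2} + 3 \cdot 9^{2} + 4 \cdot 9\right) = 6 \left(-10 + \left(-4 + 9 + 81\right)^{2} + 3 \cdot 81 + 36\right) = 6 \left(-10 + 86^{2} + 243 + 36\right) = 6 \left(-10 + 7396 + 243 + 36\right) = 6 \cdot 7665 = 45990$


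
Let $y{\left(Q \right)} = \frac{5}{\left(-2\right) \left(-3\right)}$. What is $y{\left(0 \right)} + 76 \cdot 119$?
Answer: $\frac{54269}{6} \approx 9044.8$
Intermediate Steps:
$y{\left(Q \right)} = \frac{5}{6}$
$y{\left(0 \right)} + 76 \cdot 119 = \frac{5}{6} + 76 \cdot 119 = \frac{5}{6} + 9044 = \frac{54269}{6}$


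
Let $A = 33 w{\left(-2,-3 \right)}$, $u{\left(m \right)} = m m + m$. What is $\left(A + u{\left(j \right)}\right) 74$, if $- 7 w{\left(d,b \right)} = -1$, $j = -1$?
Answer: $\frac{2442}{7} \approx 348.86$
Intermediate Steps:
$w{\left(d,b \right)} = \frac{1}{7}$ ($w{\left(d,b \right)} = \left(- \frac{1}{7}\right) \left(-1\right) = \frac{1}{7}$)
$u{\left(m \right)} = m + m^{2}$ ($u{\left(m \right)} = m^{2} + m = m + m^{2}$)
$A = \frac{33}{7}$ ($A = 33 \cdot \frac{1}{7} = \frac{33}{7} \approx 4.7143$)
$\left(A + u{\left(j \right)}\right) 74 = \left(\frac{33}{7} - \left(1 - 1\right)\right) 74 = \left(\frac{33}{7} - 0\right) 74 = \left(\frac{33}{7} + 0\right) 74 = \frac{33}{7} \cdot 74 = \frac{2442}{7}$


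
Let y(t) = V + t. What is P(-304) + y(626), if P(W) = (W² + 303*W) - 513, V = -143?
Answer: 274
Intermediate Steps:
y(t) = -143 + t
P(W) = -513 + W² + 303*W
P(-304) + y(626) = (-513 + (-304)² + 303*(-304)) + (-143 + 626) = (-513 + 92416 - 92112) + 483 = -209 + 483 = 274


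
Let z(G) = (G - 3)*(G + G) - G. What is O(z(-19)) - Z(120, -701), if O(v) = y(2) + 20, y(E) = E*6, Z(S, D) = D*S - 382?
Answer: 84534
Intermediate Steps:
Z(S, D) = -382 + D*S
y(E) = 6*E
z(G) = -G + 2*G*(-3 + G) (z(G) = (-3 + G)*(2*G) - G = 2*G*(-3 + G) - G = -G + 2*G*(-3 + G))
O(v) = 32 (O(v) = 6*2 + 20 = 12 + 20 = 32)
O(z(-19)) - Z(120, -701) = 32 - (-382 - 701*120) = 32 - (-382 - 84120) = 32 - 1*(-84502) = 32 + 84502 = 84534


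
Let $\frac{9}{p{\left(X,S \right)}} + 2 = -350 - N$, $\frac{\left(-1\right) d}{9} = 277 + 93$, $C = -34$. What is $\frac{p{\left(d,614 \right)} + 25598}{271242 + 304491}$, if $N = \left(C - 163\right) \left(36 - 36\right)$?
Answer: $\frac{9010487}{202658016} \approx 0.044462$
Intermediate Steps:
$d = -3330$ ($d = - 9 \left(277 + 93\right) = \left(-9\right) 370 = -3330$)
$N = 0$ ($N = \left(-34 - 163\right) \left(36 - 36\right) = \left(-197\right) 0 = 0$)
$p{\left(X,S \right)} = - \frac{9}{352}$ ($p{\left(X,S \right)} = \frac{9}{-2 - 350} = \frac{9}{-352} = 9 \left(- \frac{1}{352}\right) = - \frac{9}{352}$)
$\frac{p{\left(d,614 \right)} + 25598}{271242 + 304491} = \frac{- \frac{9}{352} + 25598}{271242 + 304491} = \frac{9010487}{352 \cdot 575733} = \frac{9010487}{352} \cdot \frac{1}{575733} = \frac{9010487}{202658016}$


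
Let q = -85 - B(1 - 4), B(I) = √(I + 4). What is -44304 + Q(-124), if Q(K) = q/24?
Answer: -531691/12 ≈ -44308.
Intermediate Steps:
B(I) = √(4 + I)
q = -86 (q = -85 - √(4 + (1 - 4)) = -85 - √(4 - 3) = -85 - √1 = -85 - 1*1 = -85 - 1 = -86)
Q(K) = -43/12 (Q(K) = -86/24 = -86*1/24 = -43/12)
-44304 + Q(-124) = -44304 - 43/12 = -531691/12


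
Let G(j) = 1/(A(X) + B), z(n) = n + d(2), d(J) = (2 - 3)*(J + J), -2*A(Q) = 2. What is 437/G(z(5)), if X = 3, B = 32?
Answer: 13547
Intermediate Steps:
A(Q) = -1 (A(Q) = -½*2 = -1)
d(J) = -2*J
z(n) = -4 + n (z(n) = n - 2*2 = n - 4 = -4 + n)
G(j) = 1/31 (G(j) = 1/(-1 + 32) = 1/31)
437/G(z(5)) = 437/(1/31) = 437*31 = 13547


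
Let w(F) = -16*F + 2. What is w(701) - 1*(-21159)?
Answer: 9945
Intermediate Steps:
w(F) = 2 - 16*F
w(701) - 1*(-21159) = (2 - 16*701) - 1*(-21159) = (2 - 11216) + 21159 = -11214 + 21159 = 9945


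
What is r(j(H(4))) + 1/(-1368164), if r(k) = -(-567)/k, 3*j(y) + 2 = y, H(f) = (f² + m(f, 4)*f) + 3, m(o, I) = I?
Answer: 775748977/15049804 ≈ 51.545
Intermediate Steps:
H(f) = 3 + f² + 4*f (H(f) = (f² + 4*f) + 3 = 3 + f² + 4*f)
j(y) = -⅔ + y/3
r(k) = 567/k
r(j(H(4))) + 1/(-1368164) = 567/(-⅔ + (3 + 4² + 4*4)/3) + 1/(-1368164) = 567/(-⅔ + (3 + 16 + 16)/3) - 1/1368164 = 567/(-⅔ + (⅓)*35) - 1/1368164 = 567/(-⅔ + 35/3) - 1/1368164 = 567/11 - 1/1368164 = 775748977/15049804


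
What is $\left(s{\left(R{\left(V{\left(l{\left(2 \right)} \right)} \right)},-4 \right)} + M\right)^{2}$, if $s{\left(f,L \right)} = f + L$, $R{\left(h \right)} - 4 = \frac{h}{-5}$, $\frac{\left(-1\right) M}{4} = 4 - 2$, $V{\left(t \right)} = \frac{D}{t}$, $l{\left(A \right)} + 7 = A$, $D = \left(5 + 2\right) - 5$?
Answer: $\frac{39204}{625} \approx 62.726$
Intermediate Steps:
$D = 2$ ($D = 7 - 5 = 2$)
$l{\left(A \right)} = -7 + A$
$V{\left(t \right)} = \frac{2}{t}$
$M = -8$ ($M = - 4 \left(4 - 2\right) = \left(-4\right) 2 = -8$)
$R{\left(h \right)} = 4 - \frac{h}{5}$ ($R{\left(h \right)} = 4 + \frac{h}{-5} = 4 + h \left(- \frac{1}{5}\right) = 4 - \frac{h}{5}$)
$s{\left(f,L \right)} = L + f$
$\left(s{\left(R{\left(V{\left(l{\left(2 \right)} \right)} \right)},-4 \right)} + M\right)^{2} = \left(\left(-4 + \left(4 - \frac{2 \frac{1}{-7 + 2}}{5}\right)\right) - 8\right)^{2} = \left(\left(-4 + \left(4 - \frac{2 \frac{1}{-5}}{5}\right)\right) - 8\right)^{2} = \left(\left(-4 + \left(4 - \frac{2 \left(- \frac{1}{5}\right)}{5}\right)\right) - 8\right)^{2} = \left(\left(-4 + \left(4 - - \frac{2}{25}\right)\right) - 8\right)^{2} = \left(\left(-4 + \left(4 + \frac{2}{25}\right)\right) - 8\right)^{2} = \left(\left(-4 + \frac{102}{25}\right) - 8\right)^{2} = \left(\frac{2}{25} - 8\right)^{2} = \left(- \frac{198}{25}\right)^{2} = \frac{39204}{625}$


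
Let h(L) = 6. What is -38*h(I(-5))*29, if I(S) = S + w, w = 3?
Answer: -6612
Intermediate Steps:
I(S) = 3 + S (I(S) = S + 3 = 3 + S)
-38*h(I(-5))*29 = -38*6*29 = -228*29 = -6612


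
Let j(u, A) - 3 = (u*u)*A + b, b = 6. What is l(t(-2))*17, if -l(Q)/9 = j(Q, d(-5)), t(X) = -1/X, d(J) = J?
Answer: -4743/4 ≈ -1185.8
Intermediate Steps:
j(u, A) = 9 + A*u² (j(u, A) = 3 + ((u*u)*A + 6) = 3 + (u²*A + 6) = 3 + (A*u² + 6) = 3 + (6 + A*u²) = 9 + A*u²)
l(Q) = -81 + 45*Q² (l(Q) = -9*(9 - 5*Q²) = -81 + 45*Q²)
l(t(-2))*17 = (-81 + 45*(-1/(-2))²)*17 = (-81 + 45*(-1*(-½))²)*17 = (-81 + 45*(½)²)*17 = (-81 + 45*(¼))*17 = (-81 + 45/4)*17 = -279/4*17 = -4743/4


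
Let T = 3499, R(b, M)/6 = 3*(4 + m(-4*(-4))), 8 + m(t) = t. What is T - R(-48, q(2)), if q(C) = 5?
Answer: 3283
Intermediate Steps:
m(t) = -8 + t
R(b, M) = 216 (R(b, M) = 6*(3*(4 + (-8 - 4*(-4)))) = 6*(3*(4 + (-8 + 16))) = 6*(3*(4 + 8)) = 6*(3*12) = 6*36 = 216)
T - R(-48, q(2)) = 3499 - 1*216 = 3499 - 216 = 3283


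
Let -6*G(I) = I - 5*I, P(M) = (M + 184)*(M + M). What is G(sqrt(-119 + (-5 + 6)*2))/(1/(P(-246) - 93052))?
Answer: -125096*I*sqrt(13) ≈ -4.5104e+5*I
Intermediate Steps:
P(M) = 2*M*(184 + M) (P(M) = (184 + M)*(2*M) = 2*M*(184 + M))
G(I) = 2*I/3 (G(I) = -(I - 5*I)/6 = -(-2)*I/3 = 2*I/3)
G(sqrt(-119 + (-5 + 6)*2))/(1/(P(-246) - 93052)) = (2*sqrt(-119 + (-5 + 6)*2)/3)/(1/(2*(-246)*(184 - 246) - 93052)) = (2*sqrt(-119 + 1*2)/3)/(1/(2*(-246)*(-62) - 93052)) = (2*sqrt(-119 + 2)/3)/(1/(30504 - 93052)) = (2*sqrt(-117)/3)/(1/(-62548)) = (2*(3*I*sqrt(13))/3)/(-1/62548) = (2*I*sqrt(13))*(-62548) = -125096*I*sqrt(13)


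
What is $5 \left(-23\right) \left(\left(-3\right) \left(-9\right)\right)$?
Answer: $-3105$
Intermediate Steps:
$5 \left(-23\right) \left(\left(-3\right) \left(-9\right)\right) = \left(-115\right) 27 = -3105$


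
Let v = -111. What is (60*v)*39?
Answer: -259740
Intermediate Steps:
(60*v)*39 = (60*(-111))*39 = -6660*39 = -259740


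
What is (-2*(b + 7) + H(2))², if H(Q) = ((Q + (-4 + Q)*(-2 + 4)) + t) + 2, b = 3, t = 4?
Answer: 256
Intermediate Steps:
H(Q) = -2 + 3*Q (H(Q) = ((Q + (-4 + Q)*(-2 + 4)) + 4) + 2 = ((Q + (-4 + Q)*2) + 4) + 2 = ((Q + (-8 + 2*Q)) + 4) + 2 = ((-8 + 3*Q) + 4) + 2 = (-4 + 3*Q) + 2 = -2 + 3*Q)
(-2*(b + 7) + H(2))² = (-2*(3 + 7) + (-2 + 3*2))² = (-2*10 + (-2 + 6))² = (-20 + 4)² = (-16)² = 256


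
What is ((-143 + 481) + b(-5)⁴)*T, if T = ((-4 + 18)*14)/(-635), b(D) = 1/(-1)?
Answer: -66444/635 ≈ -104.64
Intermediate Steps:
b(D) = -1
T = -196/635 (T = (14*14)*(-1/635) = 196*(-1/635) = -196/635 ≈ -0.30866)
((-143 + 481) + b(-5)⁴)*T = ((-143 + 481) + (-1)⁴)*(-196/635) = (338 + 1)*(-196/635) = 339*(-196/635) = -66444/635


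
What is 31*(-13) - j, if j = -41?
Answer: -362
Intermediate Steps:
31*(-13) - j = 31*(-13) - 1*(-41) = -403 + 41 = -362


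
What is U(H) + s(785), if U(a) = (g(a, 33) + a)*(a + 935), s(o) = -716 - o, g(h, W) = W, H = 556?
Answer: 876698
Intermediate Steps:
U(a) = (33 + a)*(935 + a) (U(a) = (33 + a)*(a + 935) = (33 + a)*(935 + a))
U(H) + s(785) = (30855 + 556² + 968*556) + (-716 - 1*785) = (30855 + 309136 + 538208) + (-716 - 785) = 878199 - 1501 = 876698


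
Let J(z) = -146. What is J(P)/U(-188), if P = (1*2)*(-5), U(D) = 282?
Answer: -73/141 ≈ -0.51773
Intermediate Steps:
P = -10 (P = 2*(-5) = -10)
J(P)/U(-188) = -146/282 = -146*1/282 = -73/141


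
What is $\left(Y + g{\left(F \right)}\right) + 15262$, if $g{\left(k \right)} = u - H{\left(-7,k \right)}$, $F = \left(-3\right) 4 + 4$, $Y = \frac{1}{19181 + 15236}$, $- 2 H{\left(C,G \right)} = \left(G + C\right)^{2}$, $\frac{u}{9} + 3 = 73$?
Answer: $\frac{1101653755}{68834} \approx 16005.0$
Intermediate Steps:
$u = 630$ ($u = -27 + 9 \cdot 73 = -27 + 657 = 630$)
$H{\left(C,G \right)} = - \frac{\left(C + G\right)^{2}}{2}$ ($H{\left(C,G \right)} = - \frac{\left(G + C\right)^{2}}{2} = - \frac{\left(C + G\right)^{2}}{2}$)
$Y = \frac{1}{34417} \approx 2.9055 \cdot 10^{-5}$
$F = -8$ ($F = -12 + 4 = -8$)
$g{\left(k \right)} = 630 + \frac{\left(-7 + k\right)^{2}}{2}$ ($g{\left(k \right)} = 630 - - \frac{\left(-7 + k\right)^{2}}{2} = 630 + \frac{\left(-7 + k\right)^{2}}{2}$)
$\left(Y + g{\left(F \right)}\right) + 15262 = \left(\frac{1}{34417} + \left(630 + \frac{\left(-7 - 8\right)^{2}}{2}\right)\right) + 15262 = \left(\frac{1}{34417} + \left(630 + \frac{\left(-15\right)^{2}}{2}\right)\right) + 15262 = \left(\frac{1}{34417} + \left(630 + \frac{1}{2} \cdot 225\right)\right) + 15262 = \left(\frac{1}{34417} + \left(630 + \frac{225}{2}\right)\right) + 15262 = \left(\frac{1}{34417} + \frac{1485}{2}\right) + 15262 = \frac{51109247}{68834} + 15262 = \frac{1101653755}{68834}$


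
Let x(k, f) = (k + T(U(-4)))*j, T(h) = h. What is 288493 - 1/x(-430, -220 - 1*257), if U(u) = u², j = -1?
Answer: 119436101/414 ≈ 2.8849e+5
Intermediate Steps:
x(k, f) = -16 - k (x(k, f) = (k + (-4)²)*(-1) = (k + 16)*(-1) = (16 + k)*(-1) = -16 - k)
288493 - 1/x(-430, -220 - 1*257) = 288493 - 1/(-16 - 1*(-430)) = 288493 - 1/(-16 + 430) = 288493 - 1/414 = 119436101/414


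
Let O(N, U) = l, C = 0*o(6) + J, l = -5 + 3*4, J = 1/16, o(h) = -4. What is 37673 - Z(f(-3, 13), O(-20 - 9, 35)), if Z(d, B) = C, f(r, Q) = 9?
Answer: 602767/16 ≈ 37673.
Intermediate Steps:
J = 1/16 ≈ 0.062500
l = 7 (l = -5 + 12 = 7)
C = 1/16 (C = 0*(-4) + 1/16 = 0 + 1/16 = 1/16 ≈ 0.062500)
O(N, U) = 7
Z(d, B) = 1/16
37673 - Z(f(-3, 13), O(-20 - 9, 35)) = 37673 - 1*1/16 = 37673 - 1/16 = 602767/16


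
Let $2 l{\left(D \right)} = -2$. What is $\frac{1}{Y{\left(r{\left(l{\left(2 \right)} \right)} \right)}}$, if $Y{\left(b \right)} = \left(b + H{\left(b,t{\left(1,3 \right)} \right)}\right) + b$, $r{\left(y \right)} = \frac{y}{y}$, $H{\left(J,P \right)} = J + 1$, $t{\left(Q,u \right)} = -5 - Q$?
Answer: $\frac{1}{4} \approx 0.25$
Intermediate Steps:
$l{\left(D \right)} = -1$ ($l{\left(D \right)} = \frac{1}{2} \left(-2\right) = -1$)
$H{\left(J,P \right)} = 1 + J$
$r{\left(y \right)} = 1$
$Y{\left(b \right)} = 1 + 3 b$ ($Y{\left(b \right)} = \left(b + \left(1 + b\right)\right) + b = \left(1 + 2 b\right) + b = 1 + 3 b$)
$\frac{1}{Y{\left(r{\left(l{\left(2 \right)} \right)} \right)}} = \frac{1}{1 + 3 \cdot 1} = \frac{1}{1 + 3} = \frac{1}{4}$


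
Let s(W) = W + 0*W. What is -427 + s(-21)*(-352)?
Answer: 6965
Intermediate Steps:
s(W) = W (s(W) = W + 0 = W)
-427 + s(-21)*(-352) = -427 - 21*(-352) = -427 + 7392 = 6965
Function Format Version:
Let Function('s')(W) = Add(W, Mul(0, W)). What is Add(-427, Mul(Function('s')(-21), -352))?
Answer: 6965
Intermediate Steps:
Function('s')(W) = W (Function('s')(W) = Add(W, 0) = W)
Add(-427, Mul(Function('s')(-21), -352)) = Add(-427, Mul(-21, -352)) = Add(-427, 7392) = 6965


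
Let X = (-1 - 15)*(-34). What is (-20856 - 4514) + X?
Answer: -24826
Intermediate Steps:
X = 544 (X = -16*(-34) = 544)
(-20856 - 4514) + X = (-20856 - 4514) + 544 = -25370 + 544 = -24826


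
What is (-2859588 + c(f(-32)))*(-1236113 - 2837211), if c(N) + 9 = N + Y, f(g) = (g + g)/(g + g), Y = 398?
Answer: 11646439834152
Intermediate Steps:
f(g) = 1 (f(g) = (2*g)/((2*g)) = (2*g)*(1/(2*g)) = 1)
c(N) = 389 + N (c(N) = -9 + (N + 398) = -9 + (398 + N) = 389 + N)
(-2859588 + c(f(-32)))*(-1236113 - 2837211) = (-2859588 + (389 + 1))*(-1236113 - 2837211) = (-2859588 + 390)*(-4073324) = -2859198*(-4073324) = 11646439834152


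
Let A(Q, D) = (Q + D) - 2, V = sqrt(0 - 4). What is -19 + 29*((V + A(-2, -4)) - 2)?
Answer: -309 + 58*I ≈ -309.0 + 58.0*I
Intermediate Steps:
V = 2*I (V = sqrt(-4) = 2*I ≈ 2.0*I)
A(Q, D) = -2 + D + Q (A(Q, D) = (D + Q) - 2 = -2 + D + Q)
-19 + 29*((V + A(-2, -4)) - 2) = -19 + 29*((2*I + (-2 - 4 - 2)) - 2) = -19 + 29*((2*I - 8) - 2) = -19 + 29*((-8 + 2*I) - 2) = -19 + 29*(-10 + 2*I) = -19 + (-290 + 58*I) = -309 + 58*I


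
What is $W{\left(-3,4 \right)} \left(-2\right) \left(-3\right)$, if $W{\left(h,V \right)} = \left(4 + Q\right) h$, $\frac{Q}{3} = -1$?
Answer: $-18$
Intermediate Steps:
$Q = -3$ ($Q = 3 \left(-1\right) = -3$)
$W{\left(h,V \right)} = h$ ($W{\left(h,V \right)} = \left(4 - 3\right) h = 1 h = h$)
$W{\left(-3,4 \right)} \left(-2\right) \left(-3\right) = \left(-3\right) \left(-2\right) \left(-3\right) = 6 \left(-3\right) = -18$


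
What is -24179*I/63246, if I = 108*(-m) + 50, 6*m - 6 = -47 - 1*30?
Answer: -193432/381 ≈ -507.70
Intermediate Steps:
m = -71/6 (m = 1 + (-47 - 1*30)/6 = 1 + (-47 - 30)/6 = 1 + (1/6)*(-77) = 1 - 77/6 = -71/6 ≈ -11.833)
I = 1328 (I = 108*(-1*(-71/6)) + 50 = 108*(71/6) + 50 = 1278 + 50 = 1328)
-24179*I/63246 = -24179/(63246/1328) = -24179/(63246*(1/1328)) = -24179/381/8 = -24179*8/381 = -193432/381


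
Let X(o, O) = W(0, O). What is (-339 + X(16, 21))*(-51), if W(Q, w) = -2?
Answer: 17391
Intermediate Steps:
X(o, O) = -2
(-339 + X(16, 21))*(-51) = (-339 - 2)*(-51) = -341*(-51) = 17391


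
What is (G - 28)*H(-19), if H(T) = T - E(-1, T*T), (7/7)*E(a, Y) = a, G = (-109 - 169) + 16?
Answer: 5220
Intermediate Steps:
G = -262 (G = -278 + 16 = -262)
E(a, Y) = a
H(T) = 1 + T (H(T) = T - 1*(-1) = T + 1 = 1 + T)
(G - 28)*H(-19) = (-262 - 28)*(1 - 19) = -290*(-18) = 5220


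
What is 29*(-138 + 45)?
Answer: -2697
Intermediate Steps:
29*(-138 + 45) = 29*(-93) = -2697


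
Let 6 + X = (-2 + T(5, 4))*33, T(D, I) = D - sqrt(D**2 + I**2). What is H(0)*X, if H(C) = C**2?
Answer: 0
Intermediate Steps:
X = 93 - 33*sqrt(41) (X = -6 + (-2 + (5 - sqrt(5**2 + 4**2)))*33 = -6 + (-2 + (5 - sqrt(25 + 16)))*33 = -6 + (-2 + (5 - sqrt(41)))*33 = -6 + (3 - sqrt(41))*33 = -6 + (99 - 33*sqrt(41)) = 93 - 33*sqrt(41) ≈ -118.30)
H(0)*X = 0**2*(93 - 33*sqrt(41)) = 0*(93 - 33*sqrt(41)) = 0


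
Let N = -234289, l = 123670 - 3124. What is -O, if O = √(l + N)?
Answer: -I*√113743 ≈ -337.26*I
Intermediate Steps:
l = 120546
O = I*√113743 (O = √(120546 - 234289) = √(-113743) = I*√113743 ≈ 337.26*I)
-O = -I*√113743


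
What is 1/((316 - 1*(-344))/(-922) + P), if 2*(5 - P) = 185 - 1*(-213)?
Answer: -461/89764 ≈ -0.0051357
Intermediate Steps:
P = -194 (P = 5 - (185 - 1*(-213))/2 = 5 - (185 + 213)/2 = 5 - ½*398 = 5 - 199 = -194)
1/((316 - 1*(-344))/(-922) + P) = 1/((316 - 1*(-344))/(-922) - 194) = 1/((316 + 344)*(-1/922) - 194) = 1/(660*(-1/922) - 194) = 1/(-330/461 - 194) = 1/(-89764/461) = -461/89764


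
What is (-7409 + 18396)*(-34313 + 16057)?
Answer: -200578672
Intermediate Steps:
(-7409 + 18396)*(-34313 + 16057) = 10987*(-18256) = -200578672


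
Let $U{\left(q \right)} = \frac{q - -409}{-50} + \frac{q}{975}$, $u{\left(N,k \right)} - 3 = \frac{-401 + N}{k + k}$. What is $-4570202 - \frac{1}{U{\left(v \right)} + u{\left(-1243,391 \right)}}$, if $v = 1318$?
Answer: $- \frac{112517901746744}{24619897} \approx -4.5702 \cdot 10^{6}$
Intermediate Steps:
$u{\left(N,k \right)} = 3 + \frac{-401 + N}{2 k}$ ($u{\left(N,k \right)} = 3 + \frac{-401 + N}{k + k} = 3 + \frac{-401 + N}{2 k}$)
$U{\left(q \right)} = - \frac{409}{50} - \frac{37 q}{1950}$ ($U{\left(q \right)} = \left(q + 409\right) \left(- \frac{1}{50}\right) + q \frac{1}{975} = \left(409 + q\right) \left(- \frac{1}{50}\right) + \frac{q}{975} = \left(- \frac{409}{50} - \frac{q}{50}\right) + \frac{q}{975} = - \frac{409}{50} - \frac{37 q}{1950}$)
$-4570202 - \frac{1}{U{\left(v \right)} + u{\left(-1243,391 \right)}} = -4570202 - \frac{1}{\left(- \frac{409}{50} - \frac{24383}{975}\right) + \frac{-401 - 1243 + 6 \cdot 391}{2 \cdot 391}} = -4570202 - \frac{1}{\left(- \frac{409}{50} - \frac{24383}{975}\right) + \frac{1}{2} \cdot \frac{1}{391} \left(-401 - 1243 + 2346\right)} = -4570202 - \frac{1}{- \frac{64717}{1950} + \frac{1}{2} \cdot \frac{1}{391} \cdot 702} = -4570202 - \frac{1}{- \frac{64717}{1950} + \frac{351}{391}} = -4570202 - \frac{1}{- \frac{24619897}{762450}} = -4570202 - - \frac{762450}{24619897} = -4570202 + \frac{762450}{24619897} = - \frac{112517901746744}{24619897}$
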